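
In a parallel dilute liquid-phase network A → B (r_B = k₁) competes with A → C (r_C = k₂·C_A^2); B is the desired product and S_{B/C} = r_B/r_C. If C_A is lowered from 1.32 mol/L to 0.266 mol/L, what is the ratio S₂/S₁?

24.6

S_{B/C} = (k₁/k₂)·C_A^-2, so S₂/S₁ = (C_{A,2}/C_{A,1})^-2.
= (0.266/1.32)^(-2) = (0.2015)^(-2) = 24.6.
Selectivity toward B rises as C_A falls — low-concentration operation is favoured.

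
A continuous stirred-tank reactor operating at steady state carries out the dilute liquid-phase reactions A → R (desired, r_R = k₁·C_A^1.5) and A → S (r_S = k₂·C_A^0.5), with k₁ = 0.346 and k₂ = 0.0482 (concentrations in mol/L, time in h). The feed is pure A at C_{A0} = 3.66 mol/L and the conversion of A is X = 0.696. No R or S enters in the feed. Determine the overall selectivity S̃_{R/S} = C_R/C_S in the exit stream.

7.99

Exit C_A = C_{A0}(1−X) = 3.66×0.304 = 1.113 mol/L.
Rates in a CSTR are evaluated at the outlet concentration: r_R = 0.346×1.113^1.5 = 0.4061, r_S = 0.0482×1.113^0.5 = 0.05084.
Overall selectivity = C_R/C_S = r_Rτ/(r_Sτ) = r_R/r_S = 7.99.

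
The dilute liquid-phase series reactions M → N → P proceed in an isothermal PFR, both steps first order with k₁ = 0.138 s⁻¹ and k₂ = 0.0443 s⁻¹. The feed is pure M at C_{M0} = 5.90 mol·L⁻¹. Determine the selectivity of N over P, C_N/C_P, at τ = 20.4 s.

For first-order series with pure M initially, C_N(τ) = k₁C_{M0}/(k₂−k₁)·(e^(−k₁τ) − e^(−k₂τ)).
e^(−k₁τ) = e^(−0.138×20.4) = e^(−2.815) = 0.05989; e^(−k₂τ) = e^(−0.9037) = 0.4051.
C_N = 0.138×5.90/(0.0443−0.138) × (0.05989−0.4051) = (-8.689)×(-0.3452) = 2.999 mol·L⁻¹.
C_M = C_{M0}e^(−k₁τ) = 0.3534 mol·L⁻¹, so C_P = C_{M0}−C_M−C_N = 2.547 mol·L⁻¹; C_N/C_P = 1.18.

1.18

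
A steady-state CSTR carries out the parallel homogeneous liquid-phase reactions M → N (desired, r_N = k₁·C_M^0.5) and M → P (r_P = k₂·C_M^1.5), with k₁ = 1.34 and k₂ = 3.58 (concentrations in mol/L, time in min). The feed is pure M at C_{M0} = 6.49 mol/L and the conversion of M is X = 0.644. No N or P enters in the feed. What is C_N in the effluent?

Exit C_M = C_{M0}(1−X) = 6.49×0.356 = 2.310 mol/L.
In a CSTR the entire volume is at exit conditions, so r_N = 1.34×2.310^0.5 = 2.037 and r_P = 3.58×2.310^1.5 = 12.57.
Fraction of consumed M going to N: r_N/(r_N+r_P) = 0.1394.
C_N = 0.1394·C_{M0}·X = 0.1394×6.49×0.644 = 0.583 mol/L.

0.583 mol/L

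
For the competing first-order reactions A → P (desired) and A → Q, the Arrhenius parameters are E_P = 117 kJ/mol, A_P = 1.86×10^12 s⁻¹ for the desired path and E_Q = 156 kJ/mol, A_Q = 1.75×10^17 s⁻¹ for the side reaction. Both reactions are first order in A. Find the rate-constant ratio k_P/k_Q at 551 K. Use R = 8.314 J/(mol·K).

0.0529

Since both paths have the same order in A, the concentration cancels and S_{P/Q} = k_P/k_Q = (A_P/A_Q)·exp[(E_Q−E_P)/(RT)].
(E_Q−E_P)/(RT) = (156−117)×10³/(8.314×551) = 39000/4581 = 8.513.
k_P/k_Q = (1.86×10^12/1.75×10^17)·exp(8.513) = 1.063×10^-5 × 4981 = 0.0529.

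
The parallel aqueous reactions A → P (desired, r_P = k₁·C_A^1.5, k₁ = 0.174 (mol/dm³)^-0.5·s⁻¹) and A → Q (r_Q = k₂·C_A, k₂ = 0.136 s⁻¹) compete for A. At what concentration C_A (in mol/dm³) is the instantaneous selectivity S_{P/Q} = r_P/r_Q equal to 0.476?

S_{P/Q} = (k₁/k₂)·C_A^0.5 ⇒ C_A = (S·k₂/k₁)^(2).
= (0.476×0.136/0.174)^(2) = (0.3720)^(2) = 0.138 mol/dm³.

0.138 mol/dm³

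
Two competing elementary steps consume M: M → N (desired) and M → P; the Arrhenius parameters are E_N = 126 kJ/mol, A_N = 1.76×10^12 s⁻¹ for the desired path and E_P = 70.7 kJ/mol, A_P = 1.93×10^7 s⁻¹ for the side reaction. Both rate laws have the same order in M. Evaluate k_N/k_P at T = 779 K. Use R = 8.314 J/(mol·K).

17.9

k_N/k_P = (A_N/A_P)·exp[−(E_N−E_P)/(RT)] = (A_N/A_P)·exp[(E_P−E_N)/(RT)].
(E_P−E_N)/(RT) = (70.7−126)×10³/(8.314×779) = -55300/6477 = -8.538.
k_N/k_P = (1.76×10^12/1.93×10^7)·exp(-8.538) = 91192 × 1.958×10^-4 = 17.9.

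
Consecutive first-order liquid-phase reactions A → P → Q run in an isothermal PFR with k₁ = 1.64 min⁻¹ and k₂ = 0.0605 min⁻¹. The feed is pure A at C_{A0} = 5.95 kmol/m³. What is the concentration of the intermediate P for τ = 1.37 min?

For first-order series with pure A initially, C_P(τ) = k₁C_{A0}/(k₂−k₁)·(e^(−k₁τ) − e^(−k₂τ)).
e^(−k₁τ) = e^(−1.64×1.37) = e^(−2.247) = 0.1057; e^(−k₂τ) = e^(−0.08289) = 0.9205.
C_P = 1.64×5.95/(0.0605−1.64) × (0.1057−0.9205) = (-6.178)×(-0.8147) = 5.033 kmol/m³.

5.03 kmol/m³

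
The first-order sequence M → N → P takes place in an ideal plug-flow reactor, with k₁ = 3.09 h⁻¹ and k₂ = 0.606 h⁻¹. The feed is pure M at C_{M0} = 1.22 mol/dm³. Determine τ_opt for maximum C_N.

0.656 h

For first-order series the maximum of C_N occurs at τ_opt = ln(k₂/k₁)/(k₂−k₁).
= ln(0.606/3.09)/(0.606−3.09) = ln(0.1961)/-2.484 = -1.629/-2.484 = 0.656 h.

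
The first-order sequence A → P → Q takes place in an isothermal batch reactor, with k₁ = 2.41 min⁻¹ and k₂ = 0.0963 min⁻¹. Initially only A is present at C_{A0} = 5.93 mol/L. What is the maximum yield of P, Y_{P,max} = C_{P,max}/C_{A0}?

At the optimum, C_{P,max}/C_{A0} = (k₁/k₂)^[k₂/(k₂−k₁)].
= (2.41/0.0963)^(0.0963/(0.0963−2.41)) = (25.03)^(-0.04162) = 0.8746.

0.875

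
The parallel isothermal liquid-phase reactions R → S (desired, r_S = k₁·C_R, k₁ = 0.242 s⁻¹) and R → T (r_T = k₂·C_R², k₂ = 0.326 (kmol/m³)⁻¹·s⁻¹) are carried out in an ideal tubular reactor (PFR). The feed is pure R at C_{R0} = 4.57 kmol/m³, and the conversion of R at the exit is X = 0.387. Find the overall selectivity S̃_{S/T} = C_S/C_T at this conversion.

0.205

C_R = C_{R0}(1−X) = 2.801 kmol/m³.
Along a PFR/batch, dC_S/dC_R = −r_S/(r_S+r_T) = −k₁/(k₁+k₂·C_R).
Integrating from C_{R0} to C_R: C_S = (0.242/0.326)·ln[(0.242+0.326·4.57)/(0.242+0.326·2.80)] = 0.7423·ln(1.732/1.155) = 0.3005 kmol/m³.
C_T = (C_{R0}−C_R)−C_S = 1.468 kmol/m³; S̃_{S/T} = 0.3005/1.468 = 0.205.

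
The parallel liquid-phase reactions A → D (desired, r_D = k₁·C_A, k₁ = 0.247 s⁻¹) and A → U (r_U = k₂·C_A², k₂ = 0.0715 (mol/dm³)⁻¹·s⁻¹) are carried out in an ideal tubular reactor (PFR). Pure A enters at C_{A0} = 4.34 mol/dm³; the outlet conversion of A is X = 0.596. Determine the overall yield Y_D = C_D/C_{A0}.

0.321

C_A = C_{A0}(1−X) = 1.753 mol/dm³.
Along a PFR/batch, dC_D/dC_A = −r_D/(r_D+r_U) = −k₁/(k₁+k₂·C_A).
Integrating from C_{A0} to C_A: C_D = (0.247/0.0715)·ln[(0.247+0.0715·4.34)/(0.247+0.0715·1.75)] = 3.455·ln(0.5573/0.3724) = 1.393 mol/dm³.
Y_D = C_D/C_{A0} = 1.393/4.34 = 0.321.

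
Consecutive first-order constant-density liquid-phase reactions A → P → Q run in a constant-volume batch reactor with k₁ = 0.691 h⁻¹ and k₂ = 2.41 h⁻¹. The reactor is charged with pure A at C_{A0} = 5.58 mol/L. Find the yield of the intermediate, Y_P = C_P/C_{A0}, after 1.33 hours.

0.144

The intermediate concentration in a first-order A→B→C sequence is C_P = k₁C_{A0}(e^(−k₁t) − e^(−k₂t))/(k₂−k₁).
e^(−k₁t) = e^(−0.691×1.33) = e^(−0.9190) = 0.3989; e^(−k₂t) = e^(−3.205) = 0.04055.
C_P = 0.691×5.58/(2.41−0.691) × (0.3989−0.04055) = 2.243×0.3584 = 0.8038 mol/L.
Y_P = C_P/C_{A0} = 0.8038/5.58 = 0.144.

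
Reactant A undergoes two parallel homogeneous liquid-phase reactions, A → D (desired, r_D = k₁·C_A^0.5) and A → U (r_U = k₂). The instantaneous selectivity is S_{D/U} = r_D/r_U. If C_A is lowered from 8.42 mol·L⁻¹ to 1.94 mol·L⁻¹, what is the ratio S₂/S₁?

0.480

S_{D/U} = (k₁/k₂)·C_A^0.5, so S₂/S₁ = (C_{A,2}/C_{A,1})^0.5.
= (1.94/8.42)^0.5 = (0.2304)^0.5 = 0.480.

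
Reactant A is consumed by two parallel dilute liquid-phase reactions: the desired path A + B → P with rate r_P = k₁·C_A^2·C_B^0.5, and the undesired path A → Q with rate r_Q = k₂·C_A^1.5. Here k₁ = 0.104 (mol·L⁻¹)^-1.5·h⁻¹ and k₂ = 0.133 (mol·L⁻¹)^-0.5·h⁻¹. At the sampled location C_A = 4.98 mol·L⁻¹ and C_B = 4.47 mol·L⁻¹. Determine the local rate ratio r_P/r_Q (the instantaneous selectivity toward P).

3.69

S_{P/Q} = r_P/r_Q = (k₁·C_A^2·C_B^0.5)/(k₂·C_A^1.5) = (k₁/k₂)·C_A^0.5·C_B^0.5.
= (0.104×4.980^2×4.470^0.5) / (0.133×4.980^1.5) = 5.453/1.478 = 3.69.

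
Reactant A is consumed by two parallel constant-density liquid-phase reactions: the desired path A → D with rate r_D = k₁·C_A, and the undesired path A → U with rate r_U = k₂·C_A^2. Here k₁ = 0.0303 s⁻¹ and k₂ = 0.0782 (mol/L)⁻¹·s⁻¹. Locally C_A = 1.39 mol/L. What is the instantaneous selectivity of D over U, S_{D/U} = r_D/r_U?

0.279

S_{D/U} = r_D/r_U = (k₁·C_A)/(k₂·C_A^2) = (k₁/k₂)·C_A⁻¹.
= (0.0303×1.390) / (0.0782×1.390^2) = 0.04212/0.1511 = 0.279.
The undesired path is higher order in A, so low C_A (CSTR or dilute feed) favours D.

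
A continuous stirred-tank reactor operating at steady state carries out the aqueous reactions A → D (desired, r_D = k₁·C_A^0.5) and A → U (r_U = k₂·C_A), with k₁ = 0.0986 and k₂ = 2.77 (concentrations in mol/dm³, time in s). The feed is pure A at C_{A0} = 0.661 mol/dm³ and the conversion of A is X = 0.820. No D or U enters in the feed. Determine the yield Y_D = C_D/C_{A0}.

0.0767

Exit C_A = C_{A0}(1−X) = 0.661×0.180 = 0.1190 mol/dm³.
In a CSTR the entire volume is at exit conditions, so r_D = 0.0986×0.1190^0.5 = 0.03401 and r_U = 2.77×0.1190 = 0.3296.
Fraction of consumed A going to D: r_D/(r_D+r_U) = 0.09354.
C_D = 0.09354·C_{A0}·X = 0.09354×0.661×0.820 = 0.0507 mol/dm³; Y_D = C_D/C_{A0} = 0.0767.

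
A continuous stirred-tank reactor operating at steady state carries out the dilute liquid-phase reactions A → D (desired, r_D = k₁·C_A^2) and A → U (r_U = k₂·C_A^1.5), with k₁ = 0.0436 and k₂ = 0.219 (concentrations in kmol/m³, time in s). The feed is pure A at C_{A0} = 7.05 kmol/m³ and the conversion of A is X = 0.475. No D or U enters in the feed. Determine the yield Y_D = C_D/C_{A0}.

0.132

Exit C_A = C_{A0}(1−X) = 7.05×0.525 = 3.701 kmol/m³.
A CSTR operates uniformly at the exit composition, giving r_D = 0.5973 and r_U = 1.559 (each k·C_A^n at C_A = 3.701).
Fraction of consumed A going to D: r_D/(r_D+r_U) = 0.2769.
C_D = 0.2769·C_{A0}·X = 0.2769×7.05×0.475 = 0.927 kmol/m³; Y_D = C_D/C_{A0} = 0.132.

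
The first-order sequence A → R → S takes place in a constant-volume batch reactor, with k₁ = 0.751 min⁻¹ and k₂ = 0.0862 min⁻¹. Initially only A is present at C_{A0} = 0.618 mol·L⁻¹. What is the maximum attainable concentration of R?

For a first-order series the maximum intermediate yield is C_{R,max}/C_{A0} = (k₁/k₂)^[k₂/(k₂−k₁)].
= (0.751/0.0862)^(0.0862/(0.0862−0.751)) = (8.712)^(-0.1297) = 0.7553.
C_{R,max} = 0.7553×0.618 = 0.467 mol·L⁻¹.

0.467 mol·L⁻¹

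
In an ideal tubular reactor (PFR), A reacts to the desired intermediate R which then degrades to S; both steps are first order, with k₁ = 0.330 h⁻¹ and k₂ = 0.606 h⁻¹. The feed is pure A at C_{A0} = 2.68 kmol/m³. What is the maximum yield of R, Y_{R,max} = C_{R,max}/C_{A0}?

At the optimum, C_{R,max}/C_{A0} = (k₁/k₂)^[k₂/(k₂−k₁)].
= (0.330/0.606)^(0.606/(0.606−0.330)) = (0.5446)^(2.196) = 0.2633.

0.263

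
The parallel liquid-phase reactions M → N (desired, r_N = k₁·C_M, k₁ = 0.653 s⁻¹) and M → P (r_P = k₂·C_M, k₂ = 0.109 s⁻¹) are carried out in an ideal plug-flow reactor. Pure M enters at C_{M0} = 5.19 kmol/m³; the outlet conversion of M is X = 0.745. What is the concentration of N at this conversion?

C_M = C_{M0}(1−X) = 1.323 kmol/m³.
Both paths are first order in M, so the instantaneous fraction to N is constant: dC_N/d(−C_M) = k₁/(k₁+k₂) = 0.8570.
C_N = 0.8570·(C_{M0}−C_M) = 0.8570×3.867 = 3.31 kmol/m³.

3.31 kmol/m³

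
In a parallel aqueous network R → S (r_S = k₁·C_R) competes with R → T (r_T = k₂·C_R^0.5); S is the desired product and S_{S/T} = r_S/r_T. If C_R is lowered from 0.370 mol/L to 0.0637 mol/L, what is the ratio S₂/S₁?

0.415

S_{S/T} = (k₁/k₂)·C_R^0.5, so S₂/S₁ = (C_{R,2}/C_{R,1})^0.5.
= (0.0637/0.370)^0.5 = (0.1722)^0.5 = 0.415.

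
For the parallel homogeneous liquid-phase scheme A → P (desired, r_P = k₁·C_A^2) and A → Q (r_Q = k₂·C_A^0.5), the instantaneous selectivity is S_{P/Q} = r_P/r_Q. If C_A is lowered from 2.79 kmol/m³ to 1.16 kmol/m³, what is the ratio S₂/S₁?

0.268

S_{P/Q} = (k₁/k₂)·C_A^1.5, so S₂/S₁ = (C_{A,2}/C_{A,1})^1.5.
= (1.16/2.79)^1.5 = (0.4158)^1.5 = 0.268.
Selectivity toward P falls as C_A falls — high-concentration operation is favoured.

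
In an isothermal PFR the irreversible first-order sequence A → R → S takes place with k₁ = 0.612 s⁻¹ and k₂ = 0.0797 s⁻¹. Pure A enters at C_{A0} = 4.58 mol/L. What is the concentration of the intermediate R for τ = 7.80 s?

The intermediate concentration in a first-order A→B→C sequence is C_R = k₁C_{A0}(e^(−k₁τ) − e^(−k₂τ))/(k₂−k₁).
e^(−k₁τ) = e^(−0.612×7.80) = e^(−4.774) = 0.008450; e^(−k₂τ) = e^(−0.6217) = 0.5371.
C_R = 0.612×4.58/(0.0797−0.612) × (0.008450−0.5371) = (-5.266)×(-0.5286) = 2.783 mol/L.

2.78 mol/L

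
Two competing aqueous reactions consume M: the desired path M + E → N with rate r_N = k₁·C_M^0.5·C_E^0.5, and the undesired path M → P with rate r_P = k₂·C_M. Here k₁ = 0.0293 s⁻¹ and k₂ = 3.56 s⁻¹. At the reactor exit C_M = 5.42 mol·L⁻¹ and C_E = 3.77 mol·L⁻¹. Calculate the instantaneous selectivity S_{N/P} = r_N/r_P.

0.00686

S_{N/P} = r_N/r_P = (k₁·C_M^0.5·C_E^0.5)/(k₂·C_M) = (k₁/k₂)·C_M^-0.5·C_E^0.5.
= (0.0293×5.420^0.5×3.770^0.5) / (3.56×5.420) = 0.1324/19.30 = 0.00686.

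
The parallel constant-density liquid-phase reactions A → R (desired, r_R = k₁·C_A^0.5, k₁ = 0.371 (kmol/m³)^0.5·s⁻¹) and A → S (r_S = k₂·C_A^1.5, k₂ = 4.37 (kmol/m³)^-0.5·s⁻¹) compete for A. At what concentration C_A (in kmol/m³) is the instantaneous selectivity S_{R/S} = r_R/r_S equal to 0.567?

S_{R/S} = (k₁/k₂)·C_A⁻¹ ⇒ C_A = (S·k₂/k₁)^(-1).
= (0.567×4.37/0.371)^(-1) = (6.679)^(-1) = 0.150 kmol/m³.

0.150 kmol/m³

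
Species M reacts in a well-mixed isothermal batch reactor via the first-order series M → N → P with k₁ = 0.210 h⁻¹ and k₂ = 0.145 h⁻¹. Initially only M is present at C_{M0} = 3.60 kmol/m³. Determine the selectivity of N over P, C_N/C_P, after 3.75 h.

For first-order series with pure M initially, C_N(t) = k₁C_{M0}/(k₂−k₁)·(e^(−k₁t) − e^(−k₂t)).
e^(−k₁t) = e^(−0.210×3.75) = e^(−0.7875) = 0.4550; e^(−k₂t) = e^(−0.5437) = 0.5806.
C_N = 0.210×3.60/(0.145−0.210) × (0.4550−0.5806) = (-11.63)×(-0.1256) = 1.461 kmol/m³.
C_M = C_{M0}e^(−k₁t) = 1.638 kmol/m³, so C_P = C_{M0}−C_M−C_N = 0.5014 kmol/m³; C_N/C_P = 2.91.

2.91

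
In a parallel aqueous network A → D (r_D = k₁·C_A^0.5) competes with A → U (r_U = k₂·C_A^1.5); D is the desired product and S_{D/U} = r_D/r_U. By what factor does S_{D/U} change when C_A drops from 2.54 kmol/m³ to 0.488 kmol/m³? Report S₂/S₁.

5.20

S_{D/U} = (k₁/k₂)·C_A⁻¹, so S₂/S₁ = (C_{A,2}/C_{A,1})⁻¹.
= 2.54/0.488 = 5.20.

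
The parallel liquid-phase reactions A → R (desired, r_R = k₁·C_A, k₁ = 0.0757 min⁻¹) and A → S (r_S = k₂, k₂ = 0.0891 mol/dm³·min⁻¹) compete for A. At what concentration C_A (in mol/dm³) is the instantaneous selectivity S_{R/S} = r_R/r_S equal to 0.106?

0.125 mol/dm³

S_{R/S} = (k₁/k₂)·C_A ⇒ C_A = S·k₂/k₁.
= 0.106×0.0891/0.0757 = 0.125 mol/dm³.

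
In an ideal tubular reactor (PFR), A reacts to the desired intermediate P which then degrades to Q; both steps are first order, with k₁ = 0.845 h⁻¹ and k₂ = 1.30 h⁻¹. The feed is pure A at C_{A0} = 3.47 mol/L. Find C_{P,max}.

1.01 mol/L

At the optimum, C_{P,max}/C_{A0} = (k₁/k₂)^[k₂/(k₂−k₁)].
= (0.845/1.30)^(1.30/(1.30−0.845)) = (0.6500)^(2.857) = 0.2921.
C_{P,max} = 0.2921×3.47 = 1.01 mol/L.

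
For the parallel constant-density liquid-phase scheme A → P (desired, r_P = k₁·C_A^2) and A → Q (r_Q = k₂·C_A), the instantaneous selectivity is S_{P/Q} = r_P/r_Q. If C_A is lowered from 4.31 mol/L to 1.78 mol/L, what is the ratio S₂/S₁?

S_{P/Q} = (k₁/k₂)·C_A, so S₂/S₁ = (C_{A,2}/C_{A,1}).
= 1.78/4.31 = 0.413.

0.413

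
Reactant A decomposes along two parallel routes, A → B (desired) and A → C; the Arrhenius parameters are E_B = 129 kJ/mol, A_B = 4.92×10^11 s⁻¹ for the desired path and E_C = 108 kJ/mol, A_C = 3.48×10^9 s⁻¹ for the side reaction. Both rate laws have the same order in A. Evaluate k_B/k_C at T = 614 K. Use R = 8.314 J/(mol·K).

2.31

Since both paths have the same order in A, the concentration cancels and S_{B/C} = k_B/k_C = (A_B/A_C)·exp[(E_C−E_B)/(RT)].
(E_C−E_B)/(RT) = (108−129)×10³/(8.314×614) = -21000/5105 = -4.114.
k_B/k_C = (4.92×10^11/3.48×10^9)·exp(-4.114) = 141.4 × 0.01635 = 2.31.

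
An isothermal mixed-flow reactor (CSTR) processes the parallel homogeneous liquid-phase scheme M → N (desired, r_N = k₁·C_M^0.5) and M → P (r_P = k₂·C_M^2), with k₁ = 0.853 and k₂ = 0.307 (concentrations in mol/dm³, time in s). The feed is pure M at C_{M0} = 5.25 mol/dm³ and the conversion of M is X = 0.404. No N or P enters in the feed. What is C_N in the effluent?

0.709 mol/dm³

Exit C_M = C_{M0}(1−X) = 5.25×0.596 = 3.129 mol/dm³.
In a CSTR the entire volume is at exit conditions, so r_N = 0.853×3.129^0.5 = 1.509 and r_P = 0.307×3.129^2 = 3.006.
Fraction of consumed M going to N: r_N/(r_N+r_P) = 0.3342.
C_N = 0.3342·C_{M0}·X = 0.3342×5.25×0.404 = 0.709 mol/dm³.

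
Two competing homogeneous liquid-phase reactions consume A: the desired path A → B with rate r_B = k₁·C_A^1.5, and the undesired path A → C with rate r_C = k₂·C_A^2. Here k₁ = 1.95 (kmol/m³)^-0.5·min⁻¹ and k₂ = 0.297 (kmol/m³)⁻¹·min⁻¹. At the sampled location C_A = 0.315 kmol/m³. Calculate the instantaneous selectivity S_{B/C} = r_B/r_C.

11.7

S_{B/C} = r_B/r_C = (k₁·C_A^1.5)/(k₂·C_A^2) = (k₁/k₂)·C_A^-0.5.
= (1.95×0.3150^1.5) / (0.297×0.3150^2) = 0.3447/0.02947 = 11.7.
The undesired path is higher order in A, so low C_A (CSTR or dilute feed) favours B.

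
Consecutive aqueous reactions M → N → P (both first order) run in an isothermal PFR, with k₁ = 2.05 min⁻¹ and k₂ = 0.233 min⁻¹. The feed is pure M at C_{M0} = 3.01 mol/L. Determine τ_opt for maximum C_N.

The intermediate peaks when r₁ = r₂, i.e. k₁e^(−k₁τ) = k₂e^(−k₂τ), giving τ_opt = ln(k₂/k₁)/(k₂−k₁).
= ln(0.233/2.05)/(0.233−2.05) = ln(0.1137)/-1.817 = -2.175/-1.817 = 1.20 min.

1.20 min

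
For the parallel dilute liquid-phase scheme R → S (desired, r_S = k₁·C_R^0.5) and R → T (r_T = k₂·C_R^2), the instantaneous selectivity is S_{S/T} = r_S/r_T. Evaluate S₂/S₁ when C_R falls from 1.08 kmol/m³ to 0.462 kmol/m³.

S_{S/T} = (k₁/k₂)·C_R^-1.5, so S₂/S₁ = (C_{R,2}/C_{R,1})^-1.5.
= (0.462/1.08)^(-1.5) = (0.4278)^(-1.5) = 3.57.
Selectivity toward S rises as C_R falls — low-concentration operation is favoured.

3.57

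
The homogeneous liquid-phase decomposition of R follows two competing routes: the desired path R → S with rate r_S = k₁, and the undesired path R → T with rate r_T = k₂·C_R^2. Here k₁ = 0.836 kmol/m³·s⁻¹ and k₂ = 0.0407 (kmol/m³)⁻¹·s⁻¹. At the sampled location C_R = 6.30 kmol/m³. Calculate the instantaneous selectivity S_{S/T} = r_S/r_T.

S_{S/T} = r_S/r_T = (k₁)/(k₂·C_R^2) = (k₁/k₂)·C_R^-2.
= (0.836) / (0.0407×6.300^2) = 0.8360/1.615 = 0.518.

0.518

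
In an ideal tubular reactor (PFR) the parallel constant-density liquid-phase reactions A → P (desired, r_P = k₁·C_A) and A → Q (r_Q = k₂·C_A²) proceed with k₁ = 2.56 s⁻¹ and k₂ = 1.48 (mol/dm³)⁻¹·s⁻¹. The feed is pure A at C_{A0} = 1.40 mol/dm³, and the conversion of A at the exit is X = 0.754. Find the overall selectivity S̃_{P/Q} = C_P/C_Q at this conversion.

C_A = C_{A0}(1−X) = 0.3444 mol/dm³.
Along a PFR/batch, dC_P/dC_A = −r_P/(r_P+r_Q) = −k₁/(k₁+k₂·C_A).
Integrating from C_{A0} to C_A: C_P = (2.56/1.48)·ln[(2.56+1.48·1.40)/(2.56+1.48·0.344)] = 1.730·ln(4.632/3.070) = 0.7116 mol/dm³.
C_Q = (C_{A0}−C_A)−C_P = 0.3440 mol/dm³; S̃_{P/Q} = 0.7116/0.3440 = 2.07.

2.07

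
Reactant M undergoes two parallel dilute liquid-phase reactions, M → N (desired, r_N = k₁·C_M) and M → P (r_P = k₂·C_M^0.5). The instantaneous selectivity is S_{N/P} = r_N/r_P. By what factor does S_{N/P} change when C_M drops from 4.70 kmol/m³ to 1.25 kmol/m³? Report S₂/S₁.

0.516

S_{N/P} = (k₁/k₂)·C_M^0.5, so S₂/S₁ = (C_{M,2}/C_{M,1})^0.5.
= (1.25/4.70)^0.5 = (0.2660)^0.5 = 0.516.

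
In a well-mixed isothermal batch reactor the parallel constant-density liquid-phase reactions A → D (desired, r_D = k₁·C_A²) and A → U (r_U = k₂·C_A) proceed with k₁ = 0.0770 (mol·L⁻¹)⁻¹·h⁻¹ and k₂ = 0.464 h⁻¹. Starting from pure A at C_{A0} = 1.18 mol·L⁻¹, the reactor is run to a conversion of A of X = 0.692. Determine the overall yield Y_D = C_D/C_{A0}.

0.0778

C_A = C_{A0}(1−X) = 0.3634 mol·L⁻¹.
Along a PFR/batch, dC_U/dC_A = −r_U/(r_D+r_U) = −k₂/(k₂+k₁·C_A).
Integrating from C_{A0} to C_A: C_U = (0.464/0.0770)·ln[(0.464+0.0770·1.18)/(0.464+0.0770·0.363)] = 6.026·ln(0.5549/0.4920) = 0.7247 mol·L⁻¹.
Then C_D = (C_{A0}−C_A) − C_U = 0.8166 − 0.7247 = 0.09183 mol·L⁻¹.
Y_D = C_D/C_{A0} = 0.09183/1.18 = 0.0778.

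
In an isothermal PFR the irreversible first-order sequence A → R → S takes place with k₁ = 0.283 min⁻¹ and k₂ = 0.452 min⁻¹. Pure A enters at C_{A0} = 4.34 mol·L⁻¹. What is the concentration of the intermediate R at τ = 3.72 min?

For first-order series with pure A initially, C_R(τ) = k₁C_{A0}/(k₂−k₁)·(e^(−k₁τ) − e^(−k₂τ)).
e^(−k₁τ) = e^(−0.283×3.72) = e^(−1.053) = 0.3490; e^(−k₂τ) = e^(−1.681) = 0.1861.
C_R = 0.283×4.34/(0.452−0.283) × (0.3490−0.1861) = 7.268×0.1629 = 1.184 mol·L⁻¹.

1.18 mol·L⁻¹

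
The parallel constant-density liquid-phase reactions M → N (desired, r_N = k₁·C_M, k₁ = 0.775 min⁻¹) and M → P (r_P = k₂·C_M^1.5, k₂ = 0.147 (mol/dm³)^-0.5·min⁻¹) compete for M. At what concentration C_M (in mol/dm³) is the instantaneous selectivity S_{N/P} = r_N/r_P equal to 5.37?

0.964 mol/dm³

S_{N/P} = (k₁/k₂)·C_M^-0.5 ⇒ C_M = (S·k₂/k₁)^(-2).
= (5.37×0.147/0.775)^(-2) = (1.019)^(-2) = 0.964 mol/dm³.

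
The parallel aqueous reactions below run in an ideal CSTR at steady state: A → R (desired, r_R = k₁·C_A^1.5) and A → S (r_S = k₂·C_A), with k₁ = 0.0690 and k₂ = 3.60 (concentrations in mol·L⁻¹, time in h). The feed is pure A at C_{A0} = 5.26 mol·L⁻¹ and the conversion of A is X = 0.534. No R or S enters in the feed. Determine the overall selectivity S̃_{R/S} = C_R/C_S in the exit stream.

0.0300

Exit C_A = C_{A0}(1−X) = 5.26×0.466 = 2.451 mol·L⁻¹.
In a CSTR the entire volume is at exit conditions, so r_R = 0.0690×2.451^1.5 = 0.2648 and r_S = 3.60×2.451 = 8.824.
Overall selectivity = C_R/C_S = r_Rτ/(r_Sτ) = r_R/r_S = 0.0300.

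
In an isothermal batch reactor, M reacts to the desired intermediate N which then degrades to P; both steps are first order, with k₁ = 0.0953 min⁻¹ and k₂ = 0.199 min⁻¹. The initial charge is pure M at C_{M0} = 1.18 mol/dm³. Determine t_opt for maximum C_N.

7.10 min

The intermediate peaks when r₁ = r₂, i.e. k₁e^(−k₁t) = k₂e^(−k₂t), giving t_opt = ln(k₂/k₁)/(k₂−k₁).
= ln(0.199/0.0953)/(0.199−0.0953) = ln(2.088)/0.1037 = 0.7363/0.1037 = 7.10 min.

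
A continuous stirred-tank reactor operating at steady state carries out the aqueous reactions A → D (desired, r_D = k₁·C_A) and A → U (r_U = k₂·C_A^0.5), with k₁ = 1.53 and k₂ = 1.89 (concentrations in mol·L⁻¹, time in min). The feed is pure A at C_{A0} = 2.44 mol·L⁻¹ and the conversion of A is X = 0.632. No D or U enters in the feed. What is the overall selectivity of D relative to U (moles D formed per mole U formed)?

Exit C_A = C_{A0}(1−X) = 2.44×0.368 = 0.8979 mol·L⁻¹.
Rates in a CSTR are evaluated at the outlet concentration: r_D = 1.53×0.8979 = 1.374, r_U = 1.89×0.8979^0.5 = 1.791.
Overall selectivity = C_D/C_U = r_Dτ/(r_Uτ) = r_D/r_U = 0.767.

0.767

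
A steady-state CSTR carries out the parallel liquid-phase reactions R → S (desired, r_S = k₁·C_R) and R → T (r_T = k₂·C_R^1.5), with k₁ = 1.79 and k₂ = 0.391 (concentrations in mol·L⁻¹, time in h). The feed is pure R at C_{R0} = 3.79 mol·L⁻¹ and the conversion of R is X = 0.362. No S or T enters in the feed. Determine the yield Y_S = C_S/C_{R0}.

Exit C_R = C_{R0}(1−X) = 3.79×0.638 = 2.418 mol·L⁻¹.
Rates in a CSTR are evaluated at the outlet concentration: r_S = 1.79×2.418 = 4.328, r_T = 0.391×2.418^1.5 = 1.470.
Fraction of consumed R going to S: r_S/(r_S+r_T) = 0.7465.
C_S = 0.7465·C_{R0}·X = 0.7465×3.79×0.362 = 1.02 mol·L⁻¹; Y_S = C_S/C_{R0} = 0.270.

0.270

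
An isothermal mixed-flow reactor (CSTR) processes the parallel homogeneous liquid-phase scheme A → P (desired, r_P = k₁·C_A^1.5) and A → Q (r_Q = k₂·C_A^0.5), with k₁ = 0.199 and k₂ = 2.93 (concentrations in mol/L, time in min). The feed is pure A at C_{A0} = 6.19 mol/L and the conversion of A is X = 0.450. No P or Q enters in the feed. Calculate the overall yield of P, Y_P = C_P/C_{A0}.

Exit C_A = C_{A0}(1−X) = 6.19×0.550 = 3.405 mol/L.
Rates in a CSTR are evaluated at the outlet concentration: r_P = 0.199×3.405^1.5 = 1.250, r_Q = 2.93×3.405^0.5 = 5.406.
Fraction of consumed A going to P: r_P/(r_P+r_Q) = 0.1878.
C_P = 0.1878·C_{A0}·X = 0.1878×6.19×0.450 = 0.523 mol/L; Y_P = C_P/C_{A0} = 0.0845.

0.0845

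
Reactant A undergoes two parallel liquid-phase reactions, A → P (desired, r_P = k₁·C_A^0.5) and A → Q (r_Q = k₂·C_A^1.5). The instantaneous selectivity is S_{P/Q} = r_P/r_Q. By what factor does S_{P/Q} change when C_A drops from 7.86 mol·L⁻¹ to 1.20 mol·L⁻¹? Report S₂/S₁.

S_{P/Q} = (k₁/k₂)·C_A⁻¹, so S₂/S₁ = (C_{A,2}/C_{A,1})⁻¹.
= 7.86/1.20 = 6.55.
Selectivity toward P rises as C_A falls — low-concentration operation is favoured.

6.55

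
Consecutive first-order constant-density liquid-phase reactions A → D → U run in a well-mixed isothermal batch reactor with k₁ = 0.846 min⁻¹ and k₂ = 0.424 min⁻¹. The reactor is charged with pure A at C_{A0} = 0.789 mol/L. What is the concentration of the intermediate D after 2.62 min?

Solving the coupled first-order balances gives C_D(t) = [k₁/(k₂−k₁)]·C_{A0}·(e^(−k₁t) − e^(−k₂t)).
e^(−k₁t) = e^(−0.846×2.62) = e^(−2.217) = 0.1090; e^(−k₂t) = e^(−1.111) = 0.3293.
C_D = 0.846×0.789/(0.424−0.846) × (0.1090−0.3293) = (-1.582)×(-0.2203) = 0.3484 mol/L.

0.348 mol/L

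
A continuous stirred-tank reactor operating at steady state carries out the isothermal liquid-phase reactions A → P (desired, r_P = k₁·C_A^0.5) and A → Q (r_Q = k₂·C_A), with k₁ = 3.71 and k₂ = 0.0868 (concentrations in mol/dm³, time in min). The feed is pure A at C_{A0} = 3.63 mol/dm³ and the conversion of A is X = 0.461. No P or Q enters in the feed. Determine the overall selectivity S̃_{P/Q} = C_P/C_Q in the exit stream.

Exit C_A = C_{A0}(1−X) = 3.63×0.539 = 1.957 mol/dm³.
In a CSTR the entire volume is at exit conditions, so r_P = 3.71×1.957^0.5 = 5.189 and r_Q = 0.0868×1.957 = 0.1698.
Overall selectivity = C_P/C_Q = r_Pτ/(r_Qτ) = r_P/r_Q = 30.6.

30.6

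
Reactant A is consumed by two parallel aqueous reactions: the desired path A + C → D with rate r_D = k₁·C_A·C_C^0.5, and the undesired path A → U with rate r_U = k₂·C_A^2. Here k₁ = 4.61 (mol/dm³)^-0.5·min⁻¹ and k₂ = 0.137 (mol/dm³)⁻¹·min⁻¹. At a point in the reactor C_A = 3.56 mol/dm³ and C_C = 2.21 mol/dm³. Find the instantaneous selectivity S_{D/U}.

S_{D/U} = r_D/r_U = (k₁·C_A·C_C^0.5)/(k₂·C_A^2) = (k₁/k₂)·C_A⁻¹·C_C^0.5.
= (4.61×3.560×2.210^0.5) / (0.137×3.560^2) = 24.40/1.736 = 14.1.

14.1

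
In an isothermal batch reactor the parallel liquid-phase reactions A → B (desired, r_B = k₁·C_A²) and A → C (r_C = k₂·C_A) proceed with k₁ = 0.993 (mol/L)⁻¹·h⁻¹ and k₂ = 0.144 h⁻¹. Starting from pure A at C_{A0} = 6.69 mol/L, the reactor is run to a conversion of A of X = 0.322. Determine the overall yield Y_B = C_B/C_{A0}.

C_A = C_{A0}(1−X) = 4.536 mol/L.
Along a PFR/batch, dC_C/dC_A = −r_C/(r_B+r_C) = −k₂/(k₂+k₁·C_A).
Integrating from C_{A0} to C_A: C_C = (0.144/0.993)·ln[(0.144+0.993·6.69)/(0.144+0.993·4.54)] = 0.1450·ln(6.787/4.648) = 0.05490 mol/L.
Then C_B = (C_{A0}−C_A) − C_C = 2.154 − 0.05490 = 2.099 mol/L.
Y_B = C_B/C_{A0} = 2.099/6.69 = 0.314.

0.314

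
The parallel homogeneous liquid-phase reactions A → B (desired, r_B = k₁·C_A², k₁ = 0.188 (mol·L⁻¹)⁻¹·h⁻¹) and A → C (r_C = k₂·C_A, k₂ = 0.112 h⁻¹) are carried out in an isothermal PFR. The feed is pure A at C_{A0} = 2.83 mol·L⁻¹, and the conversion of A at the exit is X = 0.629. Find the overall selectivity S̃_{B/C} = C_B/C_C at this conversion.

C_A = C_{A0}(1−X) = 1.050 mol·L⁻¹.
Along a PFR/batch, dC_C/dC_A = −r_C/(r_B+r_C) = −k₂/(k₂+k₁·C_A).
Integrating from C_{A0} to C_A: C_C = (0.112/0.188)·ln[(0.112+0.188·2.83)/(0.112+0.188·1.05)] = 0.5957·ln(0.6440/0.3094) = 0.4368 mol·L⁻¹.
Then C_B = (C_{A0}−C_A) − C_C = 1.780 − 0.4368 = 1.343 mol·L⁻¹.
S̃_{B/C} = C_B/C_C = 1.343/0.4368 = 3.08.

3.08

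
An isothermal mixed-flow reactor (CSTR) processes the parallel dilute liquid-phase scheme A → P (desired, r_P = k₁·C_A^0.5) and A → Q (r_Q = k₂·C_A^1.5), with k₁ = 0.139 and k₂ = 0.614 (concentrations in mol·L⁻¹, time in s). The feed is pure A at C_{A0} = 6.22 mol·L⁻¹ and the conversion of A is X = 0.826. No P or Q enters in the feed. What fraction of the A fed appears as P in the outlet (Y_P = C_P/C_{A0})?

Exit C_A = C_{A0}(1−X) = 6.22×0.174 = 1.082 mol·L⁻¹.
Rates in a CSTR are evaluated at the outlet concentration: r_P = 0.139×1.082^0.5 = 0.1446, r_Q = 0.614×1.082^1.5 = 0.6913.
Fraction of consumed A going to P: r_P/(r_P+r_Q) = 0.1730.
C_P = 0.1730·C_{A0}·X = 0.1730×6.22×0.826 = 0.889 mol·L⁻¹; Y_P = C_P/C_{A0} = 0.143.

0.143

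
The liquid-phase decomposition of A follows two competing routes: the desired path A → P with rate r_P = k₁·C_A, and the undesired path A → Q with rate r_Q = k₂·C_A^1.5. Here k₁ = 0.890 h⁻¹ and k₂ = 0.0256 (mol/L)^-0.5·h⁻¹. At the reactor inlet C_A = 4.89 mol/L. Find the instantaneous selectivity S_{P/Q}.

15.7

S_{P/Q} = r_P/r_Q = (k₁·C_A)/(k₂·C_A^1.5) = (k₁/k₂)·C_A^-0.5.
= (0.890×4.890) / (0.0256×4.890^1.5) = 4.352/0.2768 = 15.7.
The undesired path is higher order in A, so low C_A (CSTR or dilute feed) favours P.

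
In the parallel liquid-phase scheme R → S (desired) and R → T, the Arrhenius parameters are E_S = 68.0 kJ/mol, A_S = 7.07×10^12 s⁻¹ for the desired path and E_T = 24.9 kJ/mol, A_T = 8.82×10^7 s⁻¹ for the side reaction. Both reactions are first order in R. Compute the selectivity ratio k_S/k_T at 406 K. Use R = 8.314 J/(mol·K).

Since both paths have the same order in R, the concentration cancels and S_{S/T} = k_S/k_T = (A_S/A_T)·exp[(E_T−E_S)/(RT)].
(E_T−E_S)/(RT) = (24.9−68.0)×10³/(8.314×406) = -43100/3375 = -12.77.
k_S/k_T = (7.07×10^12/8.82×10^7)·exp(-12.77) = 80159 × 2.849×10^-6 = 0.228.

0.228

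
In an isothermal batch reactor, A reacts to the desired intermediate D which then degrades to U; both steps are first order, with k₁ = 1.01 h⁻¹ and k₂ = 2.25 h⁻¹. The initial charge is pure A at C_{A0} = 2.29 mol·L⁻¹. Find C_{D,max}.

At the optimum, C_{D,max}/C_{A0} = (k₁/k₂)^[k₂/(k₂−k₁)].
= (1.01/2.25)^(2.25/(2.25−1.01)) = (0.4489)^(1.815) = 0.2338.
C_{D,max} = 0.2338×2.29 = 0.535 mol·L⁻¹.

0.535 mol·L⁻¹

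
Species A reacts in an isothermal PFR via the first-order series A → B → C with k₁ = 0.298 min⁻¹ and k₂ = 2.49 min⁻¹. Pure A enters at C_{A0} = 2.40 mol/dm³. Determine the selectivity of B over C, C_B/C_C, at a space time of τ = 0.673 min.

For first-order series with pure A initially, C_B(τ) = k₁C_{A0}/(k₂−k₁)·(e^(−k₁τ) − e^(−k₂τ)).
e^(−k₁τ) = e^(−0.298×0.673) = e^(−0.2006) = 0.8183; e^(−k₂τ) = e^(−1.676) = 0.1872.
C_B = 0.298×2.40/(2.49−0.298) × (0.8183−0.1872) = 0.3263×0.6311 = 0.2059 mol/dm³.
C_A = C_{A0}e^(−k₁τ) = 1.964 mol/dm³, so C_C = C_{A0}−C_A−C_B = 0.2302 mol/dm³; C_B/C_C = 0.894.

0.894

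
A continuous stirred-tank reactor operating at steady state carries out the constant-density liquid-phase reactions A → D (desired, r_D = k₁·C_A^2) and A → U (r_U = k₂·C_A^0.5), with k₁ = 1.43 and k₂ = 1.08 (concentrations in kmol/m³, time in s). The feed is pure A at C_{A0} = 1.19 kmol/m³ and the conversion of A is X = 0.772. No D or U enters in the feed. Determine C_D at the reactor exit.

0.145 kmol/m³

Exit C_A = C_{A0}(1−X) = 1.19×0.228 = 0.2713 kmol/m³.
Rates in a CSTR are evaluated at the outlet concentration: r_D = 1.43×0.2713^2 = 0.1053, r_U = 1.08×0.2713^0.5 = 0.5626.
Fraction of consumed A going to D: r_D/(r_D+r_U) = 0.1576.
C_D = 0.1576·C_{A0}·X = 0.1576×1.19×0.772 = 0.145 kmol/m³.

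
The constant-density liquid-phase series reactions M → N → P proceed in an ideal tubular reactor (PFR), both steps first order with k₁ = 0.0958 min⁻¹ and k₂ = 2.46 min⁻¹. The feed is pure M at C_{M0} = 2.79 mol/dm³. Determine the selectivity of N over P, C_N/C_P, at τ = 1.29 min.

The intermediate concentration in a first-order A→B→C sequence is C_N = k₁C_{M0}(e^(−k₁τ) − e^(−k₂τ))/(k₂−k₁).
e^(−k₁τ) = e^(−0.0958×1.29) = e^(−0.1236) = 0.8837; e^(−k₂τ) = e^(−3.173) = 0.04186.
C_N = 0.0958×2.79/(2.46−0.0958) × (0.8837−0.04186) = 0.1131×0.8419 = 0.09518 mol/dm³.
C_M = C_{M0}e^(−k₁τ) = 2.466 mol/dm³, so C_P = C_{M0}−C_M−C_N = 0.2292 mol/dm³; C_N/C_P = 0.415.

0.415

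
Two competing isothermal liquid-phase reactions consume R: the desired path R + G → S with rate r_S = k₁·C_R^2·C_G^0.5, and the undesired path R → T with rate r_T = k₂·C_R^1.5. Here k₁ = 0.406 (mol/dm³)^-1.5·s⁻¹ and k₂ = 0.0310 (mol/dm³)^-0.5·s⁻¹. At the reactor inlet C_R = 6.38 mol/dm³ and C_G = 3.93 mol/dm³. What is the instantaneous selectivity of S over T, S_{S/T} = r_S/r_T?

S_{S/T} = r_S/r_T = (k₁·C_R^2·C_G^0.5)/(k₂·C_R^1.5) = (k₁/k₂)·C_R^0.5·C_G^0.5.
= (0.406×6.380^2×3.930^0.5) / (0.0310×6.380^1.5) = 32.76/0.4996 = 65.6.
Since the desired path is higher order in R, keeping C_R high (PFR or concentrated feed) favours S.

65.6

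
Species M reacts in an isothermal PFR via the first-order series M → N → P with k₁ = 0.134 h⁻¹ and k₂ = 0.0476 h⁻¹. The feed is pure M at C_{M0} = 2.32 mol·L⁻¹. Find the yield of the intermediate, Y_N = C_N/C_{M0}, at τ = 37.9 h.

0.246

The intermediate concentration in a first-order A→B→C sequence is C_N = k₁C_{M0}(e^(−k₁τ) − e^(−k₂τ))/(k₂−k₁).
e^(−k₁τ) = e^(−0.134×37.9) = e^(−5.079) = 0.006229; e^(−k₂τ) = e^(−1.804) = 0.1646.
C_N = 0.134×2.32/(0.0476−0.134) × (0.006229−0.1646) = (-3.598)×(-0.1584) = 0.5700 mol·L⁻¹.
Y_N = C_N/C_{M0} = 0.5700/2.32 = 0.246.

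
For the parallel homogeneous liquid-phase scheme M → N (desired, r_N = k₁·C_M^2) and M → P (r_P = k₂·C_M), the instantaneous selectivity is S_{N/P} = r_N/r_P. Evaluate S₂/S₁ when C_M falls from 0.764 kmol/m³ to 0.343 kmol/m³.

0.449

S_{N/P} = (k₁/k₂)·C_M, so S₂/S₁ = (C_{M,2}/C_{M,1}).
= 0.343/0.764 = 0.449.
Selectivity toward N falls as C_M falls — high-concentration operation is favoured.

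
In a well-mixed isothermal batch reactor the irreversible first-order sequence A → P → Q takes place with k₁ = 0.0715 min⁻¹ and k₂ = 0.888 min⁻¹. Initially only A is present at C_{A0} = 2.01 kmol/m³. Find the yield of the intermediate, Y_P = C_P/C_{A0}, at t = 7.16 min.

0.0523

For first-order series with pure A initially, C_P(t) = k₁C_{A0}/(k₂−k₁)·(e^(−k₁t) − e^(−k₂t)).
e^(−k₁t) = e^(−0.0715×7.16) = e^(−0.5119) = 0.5993; e^(−k₂t) = e^(−6.358) = 0.001733.
C_P = 0.0715×2.01/(0.888−0.0715) × (0.5993−0.001733) = 0.1760×0.5976 = 0.1052 kmol/m³.
Y_P = C_P/C_{A0} = 0.1052/2.01 = 0.0523.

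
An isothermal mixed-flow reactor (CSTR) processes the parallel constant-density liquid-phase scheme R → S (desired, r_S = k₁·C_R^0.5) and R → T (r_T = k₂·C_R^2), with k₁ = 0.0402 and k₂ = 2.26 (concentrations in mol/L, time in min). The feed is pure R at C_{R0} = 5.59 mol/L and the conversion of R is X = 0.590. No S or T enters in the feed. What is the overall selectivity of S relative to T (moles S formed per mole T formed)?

0.00513

Exit C_R = C_{R0}(1−X) = 5.59×0.410 = 2.292 mol/L.
In a CSTR the entire volume is at exit conditions, so r_S = 0.0402×2.292^0.5 = 0.06086 and r_T = 2.26×2.292^2 = 11.87.
Overall selectivity = C_S/C_T = r_Sτ/(r_Tτ) = r_S/r_T = 0.00513.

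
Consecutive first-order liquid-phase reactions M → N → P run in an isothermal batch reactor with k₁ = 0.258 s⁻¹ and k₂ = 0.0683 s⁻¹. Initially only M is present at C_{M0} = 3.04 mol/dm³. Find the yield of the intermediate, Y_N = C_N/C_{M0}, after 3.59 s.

The intermediate concentration in a first-order A→B→C sequence is C_N = k₁C_{M0}(e^(−k₁t) − e^(−k₂t))/(k₂−k₁).
e^(−k₁t) = e^(−0.258×3.59) = e^(−0.9262) = 0.3960; e^(−k₂t) = e^(−0.2452) = 0.7826.
C_N = 0.258×3.04/(0.0683−0.258) × (0.3960−0.7826) = (-4.135)×(-0.3865) = 1.598 mol/dm³.
Y_N = C_N/C_{M0} = 1.598/3.04 = 0.526.

0.526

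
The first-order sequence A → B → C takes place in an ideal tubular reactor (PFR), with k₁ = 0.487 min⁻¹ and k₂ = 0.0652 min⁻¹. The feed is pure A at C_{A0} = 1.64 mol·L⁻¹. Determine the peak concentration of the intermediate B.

1.20 mol·L⁻¹

For a first-order series the maximum intermediate yield is C_{B,max}/C_{A0} = (k₁/k₂)^[k₂/(k₂−k₁)].
= (0.487/0.0652)^(0.0652/(0.0652−0.487)) = (7.469)^(-0.1546) = 0.7328.
C_{B,max} = 0.7328×1.64 = 1.20 mol·L⁻¹.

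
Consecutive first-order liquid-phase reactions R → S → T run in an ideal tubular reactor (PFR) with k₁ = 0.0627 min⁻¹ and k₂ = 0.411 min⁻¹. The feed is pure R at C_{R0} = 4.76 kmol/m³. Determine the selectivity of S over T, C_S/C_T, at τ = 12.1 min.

0.185

For first-order series with pure R initially, C_S(τ) = k₁C_{R0}/(k₂−k₁)·(e^(−k₁τ) − e^(−k₂τ)).
e^(−k₁τ) = e^(−0.0627×12.1) = e^(−0.7587) = 0.4683; e^(−k₂τ) = e^(−4.973) = 0.006922.
C_S = 0.0627×4.76/(0.411−0.0627) × (0.4683−0.006922) = 0.8569×0.4614 = 0.3953 kmol/m³.
C_R = C_{R0}e^(−k₁τ) = 2.229 kmol/m³, so C_T = C_{R0}−C_R−C_S = 2.136 kmol/m³; C_S/C_T = 0.185.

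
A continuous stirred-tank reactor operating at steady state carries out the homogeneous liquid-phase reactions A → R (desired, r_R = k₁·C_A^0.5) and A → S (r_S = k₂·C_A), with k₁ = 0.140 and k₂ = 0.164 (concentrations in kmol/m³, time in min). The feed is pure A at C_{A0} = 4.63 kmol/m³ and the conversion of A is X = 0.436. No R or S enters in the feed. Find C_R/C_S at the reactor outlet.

Exit C_A = C_{A0}(1−X) = 4.63×0.564 = 2.611 kmol/m³.
Rates in a CSTR are evaluated at the outlet concentration: r_R = 0.140×2.611^0.5 = 0.2262, r_S = 0.164×2.611 = 0.4283.
Overall selectivity = C_R/C_S = r_Rτ/(r_Sτ) = r_R/r_S = 0.528.

0.528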